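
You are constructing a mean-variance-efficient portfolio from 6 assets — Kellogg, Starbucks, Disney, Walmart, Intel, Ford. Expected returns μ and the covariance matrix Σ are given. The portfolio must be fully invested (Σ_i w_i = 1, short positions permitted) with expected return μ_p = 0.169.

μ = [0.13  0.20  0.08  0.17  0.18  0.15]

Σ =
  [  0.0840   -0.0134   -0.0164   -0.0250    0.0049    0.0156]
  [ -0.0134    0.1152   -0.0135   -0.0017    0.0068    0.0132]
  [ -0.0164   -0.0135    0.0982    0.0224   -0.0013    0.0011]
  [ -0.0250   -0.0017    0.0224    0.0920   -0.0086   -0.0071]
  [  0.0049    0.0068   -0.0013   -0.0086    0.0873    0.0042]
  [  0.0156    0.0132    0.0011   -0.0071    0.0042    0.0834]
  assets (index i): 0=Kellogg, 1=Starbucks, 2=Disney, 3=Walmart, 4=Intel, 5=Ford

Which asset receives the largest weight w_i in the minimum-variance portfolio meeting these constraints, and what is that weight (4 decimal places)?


g=Σ⁻¹μ = [2.4811  1.9220  0.9116  2.6095  1.9887  1.1403]
h=Σ⁻¹𝟙 = [18.2728  10.8705  11.4034  14.8469  10.8579  7.4187]
a=μᵀg=1.752475  b=𝟙ᵀg=11.053032  c=𝟙ᵀh=73.670164  D=ac−b²=6.935568
λ₁=(c·0.169−b)/D = (73.670164·0.169−11.053032)/6.935568 = 0.201458
λ₂=(a−b·0.169)/D = (1.752475−11.053032·0.169)/6.935568 = -0.016652
w* = 0.201458·g + -0.016652·h:
  w_0 = 0.201458·2.4811 + -0.016652·18.2728 = 0.1956  (Kellogg)
  w_1 = 0.201458·1.9220 + -0.016652·10.8705 = 0.2062  (Starbucks)
  w_2 = 0.201458·0.9116 + -0.016652·11.4034 = -0.0062  (Disney)
  w_3 = 0.201458·2.6095 + -0.016652·14.8469 = 0.2785  (Walmart)
  w_4 = 0.201458·1.9887 + -0.016652·10.8579 = 0.2198  (Intel)
  w_5 = 0.201458·1.1403 + -0.016652·7.4187 = 0.1062  (Ford)
Σw_i=1.0000  μᵀw=0.1690
σ²=wᵀΣw=λ₁·μ_p+λ₂ = 0.201458·0.169 + -0.016652 = 0.017395 ≈ 0.0174

Walmart (0.2785)


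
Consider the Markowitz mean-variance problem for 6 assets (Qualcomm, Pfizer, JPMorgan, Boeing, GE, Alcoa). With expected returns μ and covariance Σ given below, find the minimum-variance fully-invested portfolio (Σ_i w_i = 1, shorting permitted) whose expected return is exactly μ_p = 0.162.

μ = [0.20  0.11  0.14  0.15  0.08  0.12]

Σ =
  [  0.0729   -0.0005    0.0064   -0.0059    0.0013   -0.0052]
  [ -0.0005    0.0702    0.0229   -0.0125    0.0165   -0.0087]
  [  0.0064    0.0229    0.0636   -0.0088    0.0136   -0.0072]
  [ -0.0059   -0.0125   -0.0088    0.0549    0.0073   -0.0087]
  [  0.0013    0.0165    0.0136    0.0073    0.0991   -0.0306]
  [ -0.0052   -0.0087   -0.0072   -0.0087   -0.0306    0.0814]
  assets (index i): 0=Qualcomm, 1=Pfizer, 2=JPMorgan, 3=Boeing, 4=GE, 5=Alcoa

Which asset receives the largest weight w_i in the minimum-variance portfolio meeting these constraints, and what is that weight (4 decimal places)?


p=Σ⁻¹μ = [3.1045  1.8604  1.9471  4.1414  0.7378  2.7636]
q=Σ⁻¹𝟙 = [16.4187  15.5428  12.6600  27.7918  10.6300  23.0813]
a=μᵀp=2.109996  b=𝟙ᵀp=14.554780  c=𝟙ᵀq=106.124635  D=ac−b²=12.080910
λ₁=(c·0.162−b)/D = (106.124635·0.162−14.554780)/12.080910 = 0.218312
λ₂=(a−b·0.162)/D = (2.109996−14.554780·0.162)/12.080910 = -0.020518
w* = 0.218312·p + -0.020518·q:
  w_0 = 0.218312·3.1045 + -0.020518·16.4187 = 0.3409  (Qualcomm)
  w_1 = 0.218312·1.8604 + -0.020518·15.5428 = 0.0872  (Pfizer)
  w_2 = 0.218312·1.9471 + -0.020518·12.6600 = 0.1653  (JPMorgan)
  w_3 = 0.218312·4.1414 + -0.020518·27.7918 = 0.3339  (Boeing)
  w_4 = 0.218312·0.7378 + -0.020518·10.6300 = -0.0570  (GE)
  w_5 = 0.218312·2.7636 + -0.020518·23.0813 = 0.1297  (Alcoa)
Σw_i=1.0000  μᵀw=0.1620
σ²=wᵀΣw=λ₁·μ_p+λ₂ = 0.218312·0.162 + -0.020518 = 0.014848 ≈ 0.0148

Qualcomm (0.3409)


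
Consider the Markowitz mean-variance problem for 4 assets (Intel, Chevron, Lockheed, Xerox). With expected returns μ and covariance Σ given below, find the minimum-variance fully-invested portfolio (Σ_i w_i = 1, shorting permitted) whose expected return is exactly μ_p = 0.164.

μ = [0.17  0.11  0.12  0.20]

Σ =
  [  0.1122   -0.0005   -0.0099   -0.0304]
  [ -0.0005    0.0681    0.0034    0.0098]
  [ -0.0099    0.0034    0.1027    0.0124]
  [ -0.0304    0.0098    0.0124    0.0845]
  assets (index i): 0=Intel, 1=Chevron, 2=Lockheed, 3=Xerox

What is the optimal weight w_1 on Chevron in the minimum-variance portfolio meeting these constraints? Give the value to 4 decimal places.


p=Σ⁻¹μ = [2.4088  1.1580  1.0059  2.9515]
q=Σ⁻¹𝟙 = [13.5403  12.3276  8.9484  13.9628]
a=μᵀp=1.247891  b=𝟙ᵀp=7.524246  c=𝟙ᵀq=48.779045  D=ac−b²=4.256660
λ₁=(c·0.164−b)/D = (48.779045·0.164−7.524246)/4.256660 = 0.111711
λ₂=(a−b·0.164)/D = (1.247891−7.524246·0.164)/4.256660 = 0.003269
w* = 0.111711·p + 0.003269·q:
  w_0 = 0.111711·2.4088 + 0.003269·13.5403 = 0.3134  (Intel)
  w_1 = 0.111711·1.1580 + 0.003269·12.3276 = 0.1697  (Chevron)
  w_2 = 0.111711·1.0059 + 0.003269·8.9484 = 0.1416  (Lockheed)
  w_3 = 0.111711·2.9515 + 0.003269·13.9628 = 0.3754  (Xerox)
Σw_i=1.0000  μᵀw=0.1640
σ²=wᵀΣw=λ₁·μ_p+λ₂ = 0.111711·0.164 + 0.003269 = 0.021590 ≈ 0.0216

0.1697


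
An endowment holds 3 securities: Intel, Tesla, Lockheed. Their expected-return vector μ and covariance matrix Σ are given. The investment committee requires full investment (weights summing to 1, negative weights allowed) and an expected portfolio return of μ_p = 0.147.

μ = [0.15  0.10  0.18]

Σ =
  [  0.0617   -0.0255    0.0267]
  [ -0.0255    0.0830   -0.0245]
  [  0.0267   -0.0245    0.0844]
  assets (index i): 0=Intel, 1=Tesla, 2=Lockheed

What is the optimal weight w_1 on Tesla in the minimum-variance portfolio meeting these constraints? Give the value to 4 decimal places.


0.2871

p=Σ⁻¹μ = [2.6204  2.6191  2.0640]
q=Σ⁻¹𝟙 = [20.0691  21.6964  11.7976]
a=μᵀp=1.026500  b=𝟙ᵀp=7.303574  c=𝟙ᵀq=53.563113  D=ac−b²=1.640338
λ₁=(c·0.147−b)/D = (53.563113·0.147−7.303574)/1.640338 = 0.347613
λ₂=(a−b·0.147)/D = (1.026500−7.303574·0.147)/1.640338 = -0.028729
w* = 0.347613·p + -0.028729·q:
  w_0 = 0.347613·2.6204 + -0.028729·20.0691 = 0.3343  (Intel)
  w_1 = 0.347613·2.6191 + -0.028729·21.6964 = 0.2871  (Tesla)
  w_2 = 0.347613·2.0640 + -0.028729·11.7976 = 0.3786  (Lockheed)
Σw_i=1.0000  μᵀw=0.1470
σ²=wᵀΣw=λ₁·μ_p+λ₂ = 0.347613·0.147 + -0.028729 = 0.022370 ≈ 0.0224


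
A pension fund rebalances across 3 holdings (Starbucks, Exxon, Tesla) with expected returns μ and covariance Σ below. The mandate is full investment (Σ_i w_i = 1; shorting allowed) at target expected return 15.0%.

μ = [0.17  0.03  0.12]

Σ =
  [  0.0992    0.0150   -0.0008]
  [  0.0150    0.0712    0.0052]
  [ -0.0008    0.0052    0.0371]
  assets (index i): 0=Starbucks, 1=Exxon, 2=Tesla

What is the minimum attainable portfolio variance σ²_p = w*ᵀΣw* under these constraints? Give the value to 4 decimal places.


p=Σ⁻¹μ = [1.7694  -0.1924  3.2996]
q=Σ⁻¹𝟙 = [8.7259  10.3301  25.6945]
a=μᵀp=0.690983  b=𝟙ᵀp=4.876632  c=𝟙ᵀq=44.750379  D=ac−b²=7.140210
λ₁=(c·0.150−b)/D = (44.750379·0.150−4.876632)/7.140210 = 0.257125
λ₂=(a−b·0.150)/D = (0.690983−4.876632·0.150)/7.140210 = -0.005674
w* = 0.257125·p + -0.005674·q:
  w_0 = 0.257125·1.7694 + -0.005674·8.7259 = 0.4055  (Starbucks)
  w_1 = 0.257125·-0.1924 + -0.005674·10.3301 = -0.1081  (Exxon)
  w_2 = 0.257125·3.2996 + -0.005674·25.6945 = 0.7026  (Tesla)
Σw_i=1.0000  μᵀw=0.1500
σ²=wᵀΣw=λ₁·μ_p+λ₂ = 0.257125·0.150 + -0.005674 = 0.032895 ≈ 0.0329

0.0329


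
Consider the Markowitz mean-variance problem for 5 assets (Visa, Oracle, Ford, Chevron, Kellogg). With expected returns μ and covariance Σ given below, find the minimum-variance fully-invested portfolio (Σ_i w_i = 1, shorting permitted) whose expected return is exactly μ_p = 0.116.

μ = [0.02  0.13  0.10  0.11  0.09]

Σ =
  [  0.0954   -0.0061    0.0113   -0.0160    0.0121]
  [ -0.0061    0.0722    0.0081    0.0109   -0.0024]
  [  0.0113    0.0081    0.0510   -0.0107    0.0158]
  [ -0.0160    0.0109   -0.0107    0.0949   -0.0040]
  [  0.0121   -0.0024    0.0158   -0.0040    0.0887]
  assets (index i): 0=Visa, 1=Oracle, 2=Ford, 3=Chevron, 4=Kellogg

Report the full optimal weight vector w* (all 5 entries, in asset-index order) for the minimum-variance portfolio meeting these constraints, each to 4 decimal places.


-0.0656  0.3297  0.3486  0.2368  0.1505

x=Σ⁻¹μ = [0.2128  1.4645  1.7025  1.2516  0.7784]
y=Σ⁻¹𝟙 = [10.5293  11.2489  15.7898  13.1348  7.9217]
a=μᵀx=0.572612  b=𝟙ᵀx=5.409714  c=𝟙ᵀy=58.624606  D=ac−b²=4.304177
λ₁=(c·0.116−b)/D = (58.624606·0.116−5.409714)/4.304177 = 0.323114
λ₂=(a−b·0.116)/D = (0.572612−5.409714·0.116)/4.304177 = -0.012758
w* = 0.323114·x + -0.012758·y:
  w_0 = 0.323114·0.2128 + -0.012758·10.5293 = -0.0656  (Visa)
  w_1 = 0.323114·1.4645 + -0.012758·11.2489 = 0.3297  (Oracle)
  w_2 = 0.323114·1.7025 + -0.012758·15.7898 = 0.3486  (Ford)
  w_3 = 0.323114·1.2516 + -0.012758·13.1348 = 0.2368  (Chevron)
  w_4 = 0.323114·0.7784 + -0.012758·7.9217 = 0.1505  (Kellogg)
Σw_i=1.0000  μᵀw=0.1160
σ²=wᵀΣw=λ₁·μ_p+λ₂ = 0.323114·0.116 + -0.012758 = 0.024723 ≈ 0.0247


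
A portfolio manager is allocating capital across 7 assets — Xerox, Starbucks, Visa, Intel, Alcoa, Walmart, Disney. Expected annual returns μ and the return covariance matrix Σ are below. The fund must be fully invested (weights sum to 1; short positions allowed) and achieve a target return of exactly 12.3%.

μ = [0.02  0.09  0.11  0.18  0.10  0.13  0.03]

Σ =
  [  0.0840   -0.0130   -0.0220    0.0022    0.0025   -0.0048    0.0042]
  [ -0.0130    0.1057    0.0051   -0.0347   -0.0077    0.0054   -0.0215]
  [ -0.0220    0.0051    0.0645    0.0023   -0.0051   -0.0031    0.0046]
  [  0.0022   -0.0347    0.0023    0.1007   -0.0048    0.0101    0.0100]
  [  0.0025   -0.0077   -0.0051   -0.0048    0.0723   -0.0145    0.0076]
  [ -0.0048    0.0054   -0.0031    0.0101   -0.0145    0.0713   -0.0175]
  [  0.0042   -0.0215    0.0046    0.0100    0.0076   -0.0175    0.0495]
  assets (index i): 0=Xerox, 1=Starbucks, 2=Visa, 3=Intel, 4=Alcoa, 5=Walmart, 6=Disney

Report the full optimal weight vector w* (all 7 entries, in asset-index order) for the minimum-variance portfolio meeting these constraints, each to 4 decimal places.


0.0309  0.1505  0.1758  0.2441  0.2046  0.1928  0.0014

p=Σ⁻¹μ = [1.0054  1.8540  2.0218  2.1165  2.1596  2.2676  1.1807]
q=Σ⁻¹𝟙 = [19.6067  20.7996  20.7616  11.8585  19.4107  23.9970  28.7511]
a=μᵀp=1.336508  b=𝟙ᵀp=12.605623  c=𝟙ᵀq=145.185322  D=ac−b²=35.139556
λ₁=(c·0.123−b)/D = (145.185322·0.123−12.605623)/35.139556 = 0.149466
λ₂=(a−b·0.123)/D = (1.336508−12.605623·0.123)/35.139556 = -0.006090
w* = 0.149466·p + -0.006090·q:
  w_0 = 0.149466·1.0054 + -0.006090·19.6067 = 0.0309  (Xerox)
  w_1 = 0.149466·1.8540 + -0.006090·20.7996 = 0.1505  (Starbucks)
  w_2 = 0.149466·2.0218 + -0.006090·20.7616 = 0.1758  (Visa)
  w_3 = 0.149466·2.1165 + -0.006090·11.8585 = 0.2441  (Intel)
  w_4 = 0.149466·2.1596 + -0.006090·19.4107 = 0.2046  (Alcoa)
  w_5 = 0.149466·2.2676 + -0.006090·23.9970 = 0.1928  (Walmart)
  w_6 = 0.149466·1.1807 + -0.006090·28.7511 = 0.0014  (Disney)
Σw_i=1.0000  μᵀw=0.1230
σ²=wᵀΣw=λ₁·μ_p+λ₂ = 0.149466·0.123 + -0.006090 = 0.012295 ≈ 0.0123


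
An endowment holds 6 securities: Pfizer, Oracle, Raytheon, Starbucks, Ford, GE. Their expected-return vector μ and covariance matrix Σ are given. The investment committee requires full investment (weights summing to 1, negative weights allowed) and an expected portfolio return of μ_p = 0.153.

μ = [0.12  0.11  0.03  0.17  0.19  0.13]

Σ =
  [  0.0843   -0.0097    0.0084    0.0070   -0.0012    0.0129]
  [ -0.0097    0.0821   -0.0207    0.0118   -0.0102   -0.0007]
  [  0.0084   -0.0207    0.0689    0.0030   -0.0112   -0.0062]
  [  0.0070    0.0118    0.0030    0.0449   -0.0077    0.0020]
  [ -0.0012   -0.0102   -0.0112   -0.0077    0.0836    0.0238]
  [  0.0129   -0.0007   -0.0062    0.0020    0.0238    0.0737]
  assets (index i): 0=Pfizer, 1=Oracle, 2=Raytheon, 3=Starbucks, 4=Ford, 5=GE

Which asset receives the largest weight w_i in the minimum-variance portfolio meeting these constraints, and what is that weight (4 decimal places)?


g=Σ⁻¹μ = [1.1334  1.5981  1.1342  3.5579  2.7685  0.6855]
h=Σ⁻¹𝟙 = [9.4114  18.4049  21.5667  16.9913  16.4832  8.1263]
a=μᵀg=1.565809  b=𝟙ᵀg=10.877661  c=𝟙ᵀh=90.983820  D=ac−b²=24.139792
λ₁=(c·0.153−b)/D = (90.983820·0.153−10.877661)/24.139792 = 0.126052
λ₂=(a−b·0.153)/D = (1.565809−10.877661·0.153)/24.139792 = -0.004079
w* = 0.126052·g + -0.004079·h:
  w_0 = 0.126052·1.1334 + -0.004079·9.4114 = 0.1045  (Pfizer)
  w_1 = 0.126052·1.5981 + -0.004079·18.4049 = 0.1264  (Oracle)
  w_2 = 0.126052·1.1342 + -0.004079·21.5667 = 0.0550  (Raytheon)
  w_3 = 0.126052·3.5579 + -0.004079·16.9913 = 0.3792  (Starbucks)
  w_4 = 0.126052·2.7685 + -0.004079·16.4832 = 0.2817  (Ford)
  w_5 = 0.126052·0.6855 + -0.004079·8.1263 = 0.0533  (GE)
Σw_i=1.0000  μᵀw=0.1530
σ²=wᵀΣw=λ₁·μ_p+λ₂ = 0.126052·0.153 + -0.004079 = 0.015207 ≈ 0.0152

Starbucks (0.3792)


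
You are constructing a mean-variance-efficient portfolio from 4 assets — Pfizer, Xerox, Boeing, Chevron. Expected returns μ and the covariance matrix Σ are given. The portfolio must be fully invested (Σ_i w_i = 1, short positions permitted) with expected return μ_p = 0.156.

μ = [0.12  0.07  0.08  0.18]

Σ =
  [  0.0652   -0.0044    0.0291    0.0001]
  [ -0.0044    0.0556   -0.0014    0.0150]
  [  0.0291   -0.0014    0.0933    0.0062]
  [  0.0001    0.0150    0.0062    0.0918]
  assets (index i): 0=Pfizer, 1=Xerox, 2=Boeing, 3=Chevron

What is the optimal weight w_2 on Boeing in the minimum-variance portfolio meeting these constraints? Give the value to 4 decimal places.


p=Σ⁻¹μ = [1.8174  0.9231  0.1851  1.7955]
q=Σ⁻¹𝟙 = [13.7225  17.1618  6.1868  7.6562]
a=μᵀp=0.620700  b=𝟙ᵀp=4.721101  c=𝟙ᵀq=44.727428  D=ac−b²=5.473520
λ₁=(c·0.156−b)/D = (44.727428·0.156−4.721101)/5.473520 = 0.412235
λ₂=(a−b·0.156)/D = (0.620700−4.721101·0.156)/5.473520 = -0.021155
w* = 0.412235·p + -0.021155·q:
  w_0 = 0.412235·1.8174 + -0.021155·13.7225 = 0.4589  (Pfizer)
  w_1 = 0.412235·0.9231 + -0.021155·17.1618 = 0.0175  (Xerox)
  w_2 = 0.412235·0.1851 + -0.021155·6.1868 = -0.0546  (Boeing)
  w_3 = 0.412235·1.7955 + -0.021155·7.6562 = 0.5782  (Chevron)
Σw_i=1.0000  μᵀw=0.1560
σ²=wᵀΣw=λ₁·μ_p+λ₂ = 0.412235·0.156 + -0.021155 = 0.043154 ≈ 0.0432

-0.0546


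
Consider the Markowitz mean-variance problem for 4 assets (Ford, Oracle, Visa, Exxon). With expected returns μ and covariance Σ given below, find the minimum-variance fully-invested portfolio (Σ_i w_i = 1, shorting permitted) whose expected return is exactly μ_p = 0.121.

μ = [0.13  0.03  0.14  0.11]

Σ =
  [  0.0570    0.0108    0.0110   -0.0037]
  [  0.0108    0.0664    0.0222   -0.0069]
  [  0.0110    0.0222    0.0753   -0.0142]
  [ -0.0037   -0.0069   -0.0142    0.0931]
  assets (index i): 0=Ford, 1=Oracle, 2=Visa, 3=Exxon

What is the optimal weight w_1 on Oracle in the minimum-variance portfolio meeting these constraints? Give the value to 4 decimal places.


0.0626

p=Σ⁻¹μ = [2.0746  -0.3807  1.9578  1.5344]
q=Σ⁻¹𝟙 = [14.3737  10.5888  10.6462  13.7210]
a=μᵀp=0.701146  b=𝟙ᵀp=5.186012  c=𝟙ᵀq=49.329583  D=ac−b²=7.692518
λ₁=(c·0.121−b)/D = (49.329583·0.121−5.186012)/7.692518 = 0.101770
λ₂=(a−b·0.121)/D = (0.701146−5.186012·0.121)/7.692518 = 0.009573
w* = 0.101770·p + 0.009573·q:
  w_0 = 0.101770·2.0746 + 0.009573·14.3737 = 0.3487  (Ford)
  w_1 = 0.101770·-0.3807 + 0.009573·10.5888 = 0.0626  (Oracle)
  w_2 = 0.101770·1.9578 + 0.009573·10.6462 = 0.3012  (Visa)
  w_3 = 0.101770·1.5344 + 0.009573·13.7210 = 0.2875  (Exxon)
Σw_i=1.0000  μᵀw=0.1210
σ²=wᵀΣw=λ₁·μ_p+λ₂ = 0.101770·0.121 + 0.009573 = 0.021887 ≈ 0.0219


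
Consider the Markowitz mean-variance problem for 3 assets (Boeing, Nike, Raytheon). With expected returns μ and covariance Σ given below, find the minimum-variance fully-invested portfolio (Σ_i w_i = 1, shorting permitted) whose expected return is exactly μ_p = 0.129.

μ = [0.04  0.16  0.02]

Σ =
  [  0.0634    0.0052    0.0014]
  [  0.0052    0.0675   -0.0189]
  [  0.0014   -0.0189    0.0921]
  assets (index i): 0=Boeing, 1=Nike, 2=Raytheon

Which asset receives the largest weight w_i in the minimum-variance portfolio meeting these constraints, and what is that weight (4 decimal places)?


x=Σ⁻¹μ = [0.4060  2.5444  0.7331]
y=Σ⁻¹𝟙 = [14.0028  17.7357  14.2845]
a=μᵀx=0.438002  b=𝟙ᵀx=3.683519  c=𝟙ᵀy=46.023005  D=ac−b²=6.589853
λ₁=(c·0.129−b)/D = (46.023005·0.129−3.683519)/6.589853 = 0.341957
λ₂=(a−b·0.129)/D = (0.438002−3.683519·0.129)/6.589853 = -0.005641
w* = 0.341957·x + -0.005641·y:
  w_0 = 0.341957·0.4060 + -0.005641·14.0028 = 0.0599  (Boeing)
  w_1 = 0.341957·2.5444 + -0.005641·17.7357 = 0.7700  (Nike)
  w_2 = 0.341957·0.7331 + -0.005641·14.2845 = 0.1701  (Raytheon)
Σw_i=1.0000  μᵀw=0.1290
σ²=wᵀΣw=λ₁·μ_p+λ₂ = 0.341957·0.129 + -0.005641 = 0.038472 ≈ 0.0385

Nike (0.7700)


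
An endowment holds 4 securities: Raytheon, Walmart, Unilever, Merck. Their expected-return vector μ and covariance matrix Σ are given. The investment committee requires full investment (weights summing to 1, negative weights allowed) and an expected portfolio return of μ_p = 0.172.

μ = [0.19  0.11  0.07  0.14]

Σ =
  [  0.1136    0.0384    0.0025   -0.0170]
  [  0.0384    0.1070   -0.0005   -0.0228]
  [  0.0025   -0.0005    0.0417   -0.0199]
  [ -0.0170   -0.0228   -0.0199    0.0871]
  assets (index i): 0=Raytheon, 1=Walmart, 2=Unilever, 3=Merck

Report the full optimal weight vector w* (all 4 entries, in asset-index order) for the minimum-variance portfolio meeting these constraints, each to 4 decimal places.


x=Σ⁻¹μ = [1.6836  1.0536  2.9696  2.8902]
y=Σ⁻¹𝟙 = [7.6095  11.9198  35.1800  24.1242]
a=μᵀx=1.048273  b=𝟙ᵀx=8.596969  c=𝟙ᵀy=78.833486  D=ac−b²=8.731118
λ₁=(c·0.172−b)/D = (78.833486·0.172−8.596969)/8.731118 = 0.568357
λ₂=(a−b·0.172)/D = (1.048273−8.596969·0.172)/8.731118 = -0.049296
w* = 0.568357·x + -0.049296·y:
  w_0 = 0.568357·1.6836 + -0.049296·7.6095 = 0.5817  (Raytheon)
  w_1 = 0.568357·1.0536 + -0.049296·11.9198 = 0.0112  (Walmart)
  w_2 = 0.568357·2.9696 + -0.049296·35.1800 = -0.0464  (Unilever)
  w_3 = 0.568357·2.8902 + -0.049296·24.1242 = 0.4535  (Merck)
Σw_i=1.0000  μᵀw=0.1720
σ²=wᵀΣw=λ₁·μ_p+λ₂ = 0.568357·0.172 + -0.049296 = 0.048462 ≈ 0.0485

0.5817  0.0112  -0.0464  0.4535


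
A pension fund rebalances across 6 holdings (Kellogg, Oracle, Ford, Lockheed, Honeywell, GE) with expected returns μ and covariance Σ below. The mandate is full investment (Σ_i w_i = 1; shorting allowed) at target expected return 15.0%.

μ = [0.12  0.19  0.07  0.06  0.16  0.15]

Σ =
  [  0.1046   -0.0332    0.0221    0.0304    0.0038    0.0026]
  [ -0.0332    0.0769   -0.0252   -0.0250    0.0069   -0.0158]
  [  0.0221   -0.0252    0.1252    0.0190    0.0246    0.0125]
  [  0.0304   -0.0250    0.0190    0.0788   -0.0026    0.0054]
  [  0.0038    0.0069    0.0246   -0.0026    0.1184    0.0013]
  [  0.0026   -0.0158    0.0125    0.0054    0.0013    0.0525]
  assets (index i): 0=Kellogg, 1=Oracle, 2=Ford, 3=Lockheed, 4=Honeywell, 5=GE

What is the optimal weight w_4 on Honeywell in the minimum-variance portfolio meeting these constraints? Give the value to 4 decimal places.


p=Σ⁻¹μ = [2.0698  4.5583  0.3763  1.0813  0.9220  3.9028]
q=Σ⁻¹𝟙 = [12.7690  29.6801  6.1273  14.2053  5.0785  24.3018]
a=μᵀp=1.938618  b=𝟙ᵀp=12.910563  c=𝟙ᵀq=92.162056  D=ac−b²=11.984373
λ₁=(c·0.150−b)/D = (92.162056·0.150−12.910563)/11.984373 = 0.076245
λ₂=(a−b·0.150)/D = (1.938618−12.910563·0.150)/11.984373 = 0.000170
w* = 0.076245·p + 0.000170·q:
  w_0 = 0.076245·2.0698 + 0.000170·12.7690 = 0.1600  (Kellogg)
  w_1 = 0.076245·4.5583 + 0.000170·29.6801 = 0.3526  (Oracle)
  w_2 = 0.076245·0.3763 + 0.000170·6.1273 = 0.0297  (Ford)
  w_3 = 0.076245·1.0813 + 0.000170·14.2053 = 0.0849  (Lockheed)
  w_4 = 0.076245·0.9220 + 0.000170·5.0785 = 0.0712  (Honeywell)
  w_5 = 0.076245·3.9028 + 0.000170·24.3018 = 0.3017  (GE)
Σw_i=1.0000  μᵀw=0.1500
σ²=wᵀΣw=λ₁·μ_p+λ₂ = 0.076245·0.150 + 0.000170 = 0.011606 ≈ 0.0116

0.0712


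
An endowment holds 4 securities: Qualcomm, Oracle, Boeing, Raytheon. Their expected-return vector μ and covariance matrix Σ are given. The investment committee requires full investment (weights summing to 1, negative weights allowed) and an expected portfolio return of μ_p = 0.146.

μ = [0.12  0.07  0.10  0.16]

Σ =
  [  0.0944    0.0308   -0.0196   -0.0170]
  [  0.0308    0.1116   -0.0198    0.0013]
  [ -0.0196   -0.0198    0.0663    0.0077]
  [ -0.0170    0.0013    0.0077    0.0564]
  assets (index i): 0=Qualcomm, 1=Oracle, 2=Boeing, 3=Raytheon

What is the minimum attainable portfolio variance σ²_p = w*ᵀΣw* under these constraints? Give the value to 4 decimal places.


0.0249

g=Σ⁻¹μ = [2.1287  0.3329  1.8635  3.2164]
h=Σ⁻¹𝟙 = [15.6397  7.9299  19.8032  19.5582]
a=μᵀg=0.979722  b=𝟙ᵀg=7.541492  c=𝟙ᵀh=62.931015  D=ac−b²=4.780817
λ₁=(c·0.146−b)/D = (62.931015·0.146−7.541492)/4.780817 = 0.344384
λ₂=(a−b·0.146)/D = (0.979722−7.541492·0.146)/4.780817 = -0.025380
w* = 0.344384·g + -0.025380·h:
  w_0 = 0.344384·2.1287 + -0.025380·15.6397 = 0.3362  (Qualcomm)
  w_1 = 0.344384·0.3329 + -0.025380·7.9299 = -0.0866  (Oracle)
  w_2 = 0.344384·1.8635 + -0.025380·19.8032 = 0.1391  (Boeing)
  w_3 = 0.344384·3.2164 + -0.025380·19.5582 = 0.6113  (Raytheon)
Σw_i=1.0000  μᵀw=0.1460
σ²=wᵀΣw=λ₁·μ_p+λ₂ = 0.344384·0.146 + -0.025380 = 0.024900 ≈ 0.0249


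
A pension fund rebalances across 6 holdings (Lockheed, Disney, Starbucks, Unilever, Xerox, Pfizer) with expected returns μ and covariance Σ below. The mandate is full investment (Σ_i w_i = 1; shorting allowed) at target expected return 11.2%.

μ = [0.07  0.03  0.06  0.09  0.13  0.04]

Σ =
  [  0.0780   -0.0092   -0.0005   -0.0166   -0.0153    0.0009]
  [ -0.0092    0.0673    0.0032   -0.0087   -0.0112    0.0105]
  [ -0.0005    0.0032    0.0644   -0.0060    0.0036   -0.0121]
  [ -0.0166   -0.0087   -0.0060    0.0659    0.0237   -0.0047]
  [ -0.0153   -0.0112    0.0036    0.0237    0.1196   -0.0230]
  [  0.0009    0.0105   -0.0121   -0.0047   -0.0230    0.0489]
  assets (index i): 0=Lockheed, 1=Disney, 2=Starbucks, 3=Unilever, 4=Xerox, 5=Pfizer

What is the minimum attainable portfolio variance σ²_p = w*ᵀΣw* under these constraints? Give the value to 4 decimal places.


x=Σ⁻¹μ = [1.5836  0.7620  1.3089  1.6290  1.3318  1.7321]
y=Σ⁻¹𝟙 = [22.0439  17.2468  21.8460  22.2809  13.5423  30.2576]
a=μᵀx=0.601269  b=𝟙ᵀx=8.347317  c=𝟙ᵀy=127.217463  D=ac−b²=6.814167
λ₁=(c·0.112−b)/D = (127.217463·0.112−8.347317)/6.814167 = 0.865996
λ₂=(a−b·0.112)/D = (0.601269−8.347317·0.112)/6.814167 = -0.048961
w* = 0.865996·x + -0.048961·y:
  w_0 = 0.865996·1.5836 + -0.048961·22.0439 = 0.2921  (Lockheed)
  w_1 = 0.865996·0.7620 + -0.048961·17.2468 = -0.1845  (Disney)
  w_2 = 0.865996·1.3089 + -0.048961·21.8460 = 0.0639  (Starbucks)
  w_3 = 0.865996·1.6290 + -0.048961·22.2809 = 0.3198  (Unilever)
  w_4 = 0.865996·1.3318 + -0.048961·13.5423 = 0.4903  (Xerox)
  w_5 = 0.865996·1.7321 + -0.048961·30.2576 = 0.0185  (Pfizer)
Σw_i=1.0000  μᵀw=0.1120
σ²=wᵀΣw=λ₁·μ_p+λ₂ = 0.865996·0.112 + -0.048961 = 0.048030 ≈ 0.0480

0.0480


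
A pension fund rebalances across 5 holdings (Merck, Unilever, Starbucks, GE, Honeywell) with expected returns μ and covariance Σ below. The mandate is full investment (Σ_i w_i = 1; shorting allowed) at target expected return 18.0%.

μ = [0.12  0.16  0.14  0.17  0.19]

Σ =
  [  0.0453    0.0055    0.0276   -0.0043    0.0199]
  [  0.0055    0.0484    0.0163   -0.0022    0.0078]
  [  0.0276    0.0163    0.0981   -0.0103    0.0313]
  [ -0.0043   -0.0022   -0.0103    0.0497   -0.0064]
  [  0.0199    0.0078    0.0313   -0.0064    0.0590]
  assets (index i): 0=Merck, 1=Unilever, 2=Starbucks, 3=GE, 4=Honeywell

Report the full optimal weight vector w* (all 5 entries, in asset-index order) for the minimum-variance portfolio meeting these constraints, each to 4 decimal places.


-0.0724  0.2676  -0.0201  0.4023  0.4226

x=Σ⁻¹μ = [1.4164  2.8511  0.1020  4.0446  2.7503]
y=Σ⁻¹𝟙 = [16.4343  17.5652  1.7419  24.0681  10.7705]
a=μᵀx=1.850561  b=𝟙ᵀx=11.164402  c=𝟙ᵀy=70.580091  D=ac−b²=5.968871
λ₁=(c·0.180−b)/D = (70.580091·0.180−11.164402)/5.968871 = 0.258008
λ₂=(a−b·0.180)/D = (1.850561−11.164402·0.180)/5.968871 = -0.026644
w* = 0.258008·x + -0.026644·y:
  w_0 = 0.258008·1.4164 + -0.026644·16.4343 = -0.0724  (Merck)
  w_1 = 0.258008·2.8511 + -0.026644·17.5652 = 0.2676  (Unilever)
  w_2 = 0.258008·0.1020 + -0.026644·1.7419 = -0.0201  (Starbucks)
  w_3 = 0.258008·4.0446 + -0.026644·24.0681 = 0.4023  (GE)
  w_4 = 0.258008·2.7503 + -0.026644·10.7705 = 0.4226  (Honeywell)
Σw_i=1.0000  μᵀw=0.1800
σ²=wᵀΣw=λ₁·μ_p+λ₂ = 0.258008·0.180 + -0.026644 = 0.019798 ≈ 0.0198


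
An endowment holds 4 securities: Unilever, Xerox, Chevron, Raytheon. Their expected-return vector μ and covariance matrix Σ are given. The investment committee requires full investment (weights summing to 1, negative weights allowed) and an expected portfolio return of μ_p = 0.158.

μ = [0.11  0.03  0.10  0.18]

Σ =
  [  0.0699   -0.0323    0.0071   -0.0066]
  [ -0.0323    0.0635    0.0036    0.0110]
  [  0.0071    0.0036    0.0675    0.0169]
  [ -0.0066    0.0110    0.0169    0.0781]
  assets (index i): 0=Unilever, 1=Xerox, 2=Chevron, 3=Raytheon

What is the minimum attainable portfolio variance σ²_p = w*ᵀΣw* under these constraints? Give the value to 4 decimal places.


0.0398

p=Σ⁻¹μ = [2.2788  1.2166  0.6286  2.1899]
q=Σ⁻¹𝟙 = [27.0333  27.3972  8.1395  9.4686]
a=μᵀp=0.744210  b=𝟙ᵀp=6.313871  c=𝟙ᵀq=72.038560  D=ac−b²=13.746878
λ₁=(c·0.158−b)/D = (72.038560·0.158−6.313871)/13.746878 = 0.368682
λ₂=(a−b·0.158)/D = (0.744210−6.313871·0.158)/13.746878 = -0.018432
w* = 0.368682·p + -0.018432·q:
  w_0 = 0.368682·2.2788 + -0.018432·27.0333 = 0.3419  (Unilever)
  w_1 = 0.368682·1.2166 + -0.018432·27.3972 = -0.0565  (Xerox)
  w_2 = 0.368682·0.6286 + -0.018432·8.1395 = 0.0817  (Chevron)
  w_3 = 0.368682·2.1899 + -0.018432·9.4686 = 0.6329  (Raytheon)
Σw_i=1.0000  μᵀw=0.1580
σ²=wᵀΣw=λ₁·μ_p+λ₂ = 0.368682·0.158 + -0.018432 = 0.039820 ≈ 0.0398


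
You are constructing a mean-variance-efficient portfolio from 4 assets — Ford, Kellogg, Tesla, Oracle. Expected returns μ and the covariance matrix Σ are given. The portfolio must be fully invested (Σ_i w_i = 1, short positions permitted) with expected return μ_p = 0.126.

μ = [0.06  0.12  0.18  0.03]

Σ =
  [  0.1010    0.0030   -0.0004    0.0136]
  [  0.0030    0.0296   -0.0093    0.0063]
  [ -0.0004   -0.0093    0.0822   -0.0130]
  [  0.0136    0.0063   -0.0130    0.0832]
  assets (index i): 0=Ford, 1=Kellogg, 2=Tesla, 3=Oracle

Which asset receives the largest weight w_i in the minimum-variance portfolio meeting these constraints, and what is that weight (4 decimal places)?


Kellogg (0.5445)

p=Σ⁻¹μ = [0.4130  4.8123  2.7940  0.3652]
q=Σ⁻¹𝟙 = [7.4283  36.3848  18.0369  10.8682]
a=μᵀp=1.116136  b=𝟙ᵀp=8.384561  c=𝟙ᵀq=72.718127  D=ac−b²=10.862485
λ₁=(c·0.126−b)/D = (72.718127·0.126−8.384561)/10.862485 = 0.071616
λ₂=(a−b·0.126)/D = (1.116136−8.384561·0.126)/10.862485 = 0.005494
w* = 0.071616·p + 0.005494·q:
  w_0 = 0.071616·0.4130 + 0.005494·7.4283 = 0.0704  (Ford)
  w_1 = 0.071616·4.8123 + 0.005494·36.3848 = 0.5445  (Kellogg)
  w_2 = 0.071616·2.7940 + 0.005494·18.0369 = 0.2992  (Tesla)
  w_3 = 0.071616·0.3652 + 0.005494·10.8682 = 0.0859  (Oracle)
Σw_i=1.0000  μᵀw=0.1260
σ²=wᵀΣw=λ₁·μ_p+λ₂ = 0.071616·0.126 + 0.005494 = 0.014518 ≈ 0.0145


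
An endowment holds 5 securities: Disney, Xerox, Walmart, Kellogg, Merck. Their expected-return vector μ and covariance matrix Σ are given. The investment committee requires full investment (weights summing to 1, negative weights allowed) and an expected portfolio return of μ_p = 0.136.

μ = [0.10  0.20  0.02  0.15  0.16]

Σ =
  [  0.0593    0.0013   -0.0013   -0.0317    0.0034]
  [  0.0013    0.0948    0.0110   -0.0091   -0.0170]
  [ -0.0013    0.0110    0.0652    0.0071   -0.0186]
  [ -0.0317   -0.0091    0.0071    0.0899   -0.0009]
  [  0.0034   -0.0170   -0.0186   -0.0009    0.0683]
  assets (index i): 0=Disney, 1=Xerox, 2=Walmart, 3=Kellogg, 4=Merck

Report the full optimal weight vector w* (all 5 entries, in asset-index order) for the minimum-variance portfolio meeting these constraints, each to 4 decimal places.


u=Σ⁻¹μ = [3.0840  2.8581  0.4268  3.0422  3.0568]
v=Σ⁻¹𝟙 = [26.8306  14.0722  17.4575  20.8486  21.8371]
a=μᵀu=1.833969  b=𝟙ᵀu=12.467885  c=𝟙ᵀv=101.046116  D=ac−b²=29.867252
λ₁=(c·0.136−b)/D = (101.046116·0.136−12.467885)/29.867252 = 0.042668
λ₂=(a−b·0.136)/D = (1.833969−12.467885·0.136)/29.867252 = 0.004632
w* = 0.042668·u + 0.004632·v:
  w_0 = 0.042668·3.0840 + 0.004632·26.8306 = 0.2559  (Disney)
  w_1 = 0.042668·2.8581 + 0.004632·14.0722 = 0.1871  (Xerox)
  w_2 = 0.042668·0.4268 + 0.004632·17.4575 = 0.0991  (Walmart)
  w_3 = 0.042668·3.0422 + 0.004632·20.8486 = 0.2264  (Kellogg)
  w_4 = 0.042668·3.0568 + 0.004632·21.8371 = 0.2316  (Merck)
Σw_i=1.0000  μᵀw=0.1360
σ²=wᵀΣw=λ₁·μ_p+λ₂ = 0.042668·0.136 + 0.004632 = 0.010435 ≈ 0.0104

0.2559  0.1871  0.0991  0.2264  0.2316


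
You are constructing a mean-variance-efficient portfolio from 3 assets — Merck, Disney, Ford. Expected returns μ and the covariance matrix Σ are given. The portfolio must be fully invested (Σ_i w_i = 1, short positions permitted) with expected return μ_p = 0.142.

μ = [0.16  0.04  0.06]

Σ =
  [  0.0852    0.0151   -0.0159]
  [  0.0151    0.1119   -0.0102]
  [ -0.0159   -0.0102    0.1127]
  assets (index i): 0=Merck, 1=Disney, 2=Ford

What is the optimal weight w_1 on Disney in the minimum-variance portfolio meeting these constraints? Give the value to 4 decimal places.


g=Σ⁻¹μ = [2.0040  0.1627  0.8298]
h=Σ⁻¹𝟙 = [12.3881  8.3015  11.3722]
a=μᵀg=0.376932  b=𝟙ᵀg=2.996485  c=𝟙ᵀh=32.061766  D=ac−b²=3.106179
λ₁=(c·0.142−b)/D = (32.061766·0.142−2.996485)/3.106179 = 0.501029
λ₂=(a−b·0.142)/D = (0.376932−2.996485·0.142)/3.106179 = -0.015636
w* = 0.501029·g + -0.015636·h:
  w_0 = 0.501029·2.0040 + -0.015636·12.3881 = 0.8103  (Merck)
  w_1 = 0.501029·0.1627 + -0.015636·8.3015 = -0.0483  (Disney)
  w_2 = 0.501029·0.8298 + -0.015636·11.3722 = 0.2380  (Ford)
Σw_i=1.0000  μᵀw=0.1420
σ²=wᵀΣw=λ₁·μ_p+λ₂ = 0.501029·0.142 + -0.015636 = 0.055510 ≈ 0.0555

-0.0483


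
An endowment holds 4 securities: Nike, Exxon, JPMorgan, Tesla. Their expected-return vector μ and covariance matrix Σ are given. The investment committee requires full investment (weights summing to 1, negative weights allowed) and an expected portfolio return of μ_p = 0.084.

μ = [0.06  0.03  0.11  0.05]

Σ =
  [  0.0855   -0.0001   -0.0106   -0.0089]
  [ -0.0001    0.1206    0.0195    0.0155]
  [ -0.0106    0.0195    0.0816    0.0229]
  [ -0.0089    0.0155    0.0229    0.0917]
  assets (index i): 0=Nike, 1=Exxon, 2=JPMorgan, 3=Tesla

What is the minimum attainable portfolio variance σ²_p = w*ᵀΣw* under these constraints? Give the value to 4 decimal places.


0.0320

x=Σ⁻¹μ = [0.9038  -0.0119  1.3873  0.2885]
y=Σ⁻¹𝟙 = [13.8885  5.5155  10.2847  8.7524]
a=μᵀx=0.220900  b=𝟙ᵀx=2.567718  c=𝟙ᵀy=38.441186  D=ac−b²=1.898485
λ₁=(c·0.084−b)/D = (38.441186·0.084−2.567718)/1.898485 = 0.348352
λ₂=(a−b·0.084)/D = (0.220900−2.567718·0.084)/1.898485 = 0.002745
w* = 0.348352·x + 0.002745·y:
  w_0 = 0.348352·0.9038 + 0.002745·13.8885 = 0.3530  (Nike)
  w_1 = 0.348352·-0.0119 + 0.002745·5.5155 = 0.0110  (Exxon)
  w_2 = 0.348352·1.3873 + 0.002745·10.2847 = 0.5115  (JPMorgan)
  w_3 = 0.348352·0.2885 + 0.002745·8.7524 = 0.1245  (Tesla)
Σw_i=1.0000  μᵀw=0.0840
σ²=wᵀΣw=λ₁·μ_p+λ₂ = 0.348352·0.084 + 0.002745 = 0.032007 ≈ 0.0320


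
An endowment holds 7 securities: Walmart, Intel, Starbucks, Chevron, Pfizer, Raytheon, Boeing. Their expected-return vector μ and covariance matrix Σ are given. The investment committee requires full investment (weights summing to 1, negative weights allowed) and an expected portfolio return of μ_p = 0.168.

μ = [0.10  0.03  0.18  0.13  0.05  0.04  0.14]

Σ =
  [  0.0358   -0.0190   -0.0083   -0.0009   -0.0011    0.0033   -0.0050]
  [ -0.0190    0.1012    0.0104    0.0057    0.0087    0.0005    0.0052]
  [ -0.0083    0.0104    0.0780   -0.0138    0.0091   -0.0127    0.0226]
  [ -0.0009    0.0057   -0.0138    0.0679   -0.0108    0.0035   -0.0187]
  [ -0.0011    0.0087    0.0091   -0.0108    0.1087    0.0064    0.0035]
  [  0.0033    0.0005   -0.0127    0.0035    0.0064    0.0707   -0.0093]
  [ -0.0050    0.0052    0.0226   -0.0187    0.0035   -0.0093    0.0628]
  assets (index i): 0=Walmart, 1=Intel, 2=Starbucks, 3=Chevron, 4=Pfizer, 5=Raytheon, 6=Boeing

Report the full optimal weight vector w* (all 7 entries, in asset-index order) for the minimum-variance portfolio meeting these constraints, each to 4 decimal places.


g=Σ⁻¹μ = [3.9897  0.4212  2.5849  3.2064  0.4247  0.9936  2.6601]
h=Σ⁻¹𝟙 = [40.5807  12.7437  14.9880  23.6704  8.0603  15.7980  21.6442]
a=μᵀg=1.727101  b=𝟙ᵀg=14.280496  c=𝟙ᵀh=137.485300  D=ac−b²=33.518490
λ₁=(c·0.168−b)/D = (137.485300·0.168−14.280496)/33.518490 = 0.263050
λ₂=(a−b·0.168)/D = (1.727101−14.280496·0.168)/33.518490 = -0.020049
w* = 0.263050·g + -0.020049·h:
  w_0 = 0.263050·3.9897 + -0.020049·40.5807 = 0.2359  (Walmart)
  w_1 = 0.263050·0.4212 + -0.020049·12.7437 = -0.1447  (Intel)
  w_2 = 0.263050·2.5849 + -0.020049·14.9880 = 0.3794  (Starbucks)
  w_3 = 0.263050·3.2064 + -0.020049·23.6704 = 0.3689  (Chevron)
  w_4 = 0.263050·0.4247 + -0.020049·8.0603 = -0.0499  (Pfizer)
  w_5 = 0.263050·0.9936 + -0.020049·15.7980 = -0.0554  (Raytheon)
  w_6 = 0.263050·2.6601 + -0.020049·21.6442 = 0.2658  (Boeing)
Σw_i=1.0000  μᵀw=0.1680
σ²=wᵀΣw=λ₁·μ_p+λ₂ = 0.263050·0.168 + -0.020049 = 0.024143 ≈ 0.0241

0.2359  -0.1447  0.3794  0.3689  -0.0499  -0.0554  0.2658


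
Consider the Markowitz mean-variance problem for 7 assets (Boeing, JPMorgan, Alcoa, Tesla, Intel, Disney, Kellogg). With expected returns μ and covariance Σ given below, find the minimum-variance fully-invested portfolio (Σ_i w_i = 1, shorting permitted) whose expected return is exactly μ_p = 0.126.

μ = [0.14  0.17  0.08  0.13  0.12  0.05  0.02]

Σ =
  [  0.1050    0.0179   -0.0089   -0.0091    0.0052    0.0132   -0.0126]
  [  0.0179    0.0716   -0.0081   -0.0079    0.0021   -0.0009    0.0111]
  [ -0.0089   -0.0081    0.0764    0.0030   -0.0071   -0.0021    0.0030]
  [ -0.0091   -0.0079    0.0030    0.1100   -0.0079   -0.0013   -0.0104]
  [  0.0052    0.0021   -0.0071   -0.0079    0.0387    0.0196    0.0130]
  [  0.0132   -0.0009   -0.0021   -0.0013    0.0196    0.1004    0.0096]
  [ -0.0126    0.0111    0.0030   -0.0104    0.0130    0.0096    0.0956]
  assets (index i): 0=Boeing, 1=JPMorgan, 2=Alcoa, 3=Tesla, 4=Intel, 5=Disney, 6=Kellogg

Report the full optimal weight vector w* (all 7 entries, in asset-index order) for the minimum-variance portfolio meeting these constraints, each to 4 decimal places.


0.1020  0.2103  0.1799  0.1571  0.3417  -0.0009  0.0100

p=Σ⁻¹μ = [1.0188  2.4261  1.7079  1.6291  3.7044  -0.2525  -0.2930]
q=Σ⁻¹𝟙 = [8.9521  13.2942  17.2202  12.8580  25.3866  3.7921  7.1220]
a=μᵀp=1.329543  b=𝟙ᵀp=9.940911  c=𝟙ᵀq=88.625278  D=ac−b²=19.009422
λ₁=(c·0.126−b)/D = (88.625278·0.126−9.940911)/19.009422 = 0.064488
λ₂=(a−b·0.126)/D = (1.329543−9.940911·0.126)/19.009422 = 0.004050
w* = 0.064488·p + 0.004050·q:
  w_0 = 0.064488·1.0188 + 0.004050·8.9521 = 0.1020  (Boeing)
  w_1 = 0.064488·2.4261 + 0.004050·13.2942 = 0.2103  (JPMorgan)
  w_2 = 0.064488·1.7079 + 0.004050·17.2202 = 0.1799  (Alcoa)
  w_3 = 0.064488·1.6291 + 0.004050·12.8580 = 0.1571  (Tesla)
  w_4 = 0.064488·3.7044 + 0.004050·25.3866 = 0.3417  (Intel)
  w_5 = 0.064488·-0.2525 + 0.004050·3.7921 = -0.0009  (Disney)
  w_6 = 0.064488·-0.2930 + 0.004050·7.1220 = 0.0100  (Kellogg)
Σw_i=1.0000  μᵀw=0.1260
σ²=wᵀΣw=λ₁·μ_p+λ₂ = 0.064488·0.126 + 0.004050 = 0.012175 ≈ 0.0122


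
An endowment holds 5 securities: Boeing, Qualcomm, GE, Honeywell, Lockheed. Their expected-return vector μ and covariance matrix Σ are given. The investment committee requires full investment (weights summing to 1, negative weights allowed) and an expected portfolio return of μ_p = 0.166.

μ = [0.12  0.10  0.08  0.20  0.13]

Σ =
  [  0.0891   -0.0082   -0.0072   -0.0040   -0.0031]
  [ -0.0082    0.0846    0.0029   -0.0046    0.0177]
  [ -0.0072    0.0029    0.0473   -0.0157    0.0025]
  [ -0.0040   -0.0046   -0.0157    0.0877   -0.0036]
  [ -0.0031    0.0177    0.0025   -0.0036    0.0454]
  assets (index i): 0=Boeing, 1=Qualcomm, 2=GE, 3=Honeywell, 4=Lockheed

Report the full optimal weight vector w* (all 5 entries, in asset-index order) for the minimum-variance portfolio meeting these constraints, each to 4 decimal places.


0.1377  -0.0279  0.0037  0.5246  0.3618

u=Σ⁻¹μ = [1.8819  0.8594  2.7833  3.0223  2.7433]
v=Σ⁻¹𝟙 = [15.8541  9.3418  28.0777  18.4377  19.3828]
a=μᵀu=1.495518  b=𝟙ᵀu=11.290187  c=𝟙ᵀv=91.094043  D=ac−b²=8.764472
λ₁=(c·0.166−b)/D = (91.094043·0.166−11.290187)/8.764472 = 0.437154
λ₂=(a−b·0.166)/D = (1.495518−11.290187·0.166)/8.764472 = -0.043203
w* = 0.437154·u + -0.043203·v:
  w_0 = 0.437154·1.8819 + -0.043203·15.8541 = 0.1377  (Boeing)
  w_1 = 0.437154·0.8594 + -0.043203·9.3418 = -0.0279  (Qualcomm)
  w_2 = 0.437154·2.7833 + -0.043203·28.0777 = 0.0037  (GE)
  w_3 = 0.437154·3.0223 + -0.043203·18.4377 = 0.5246  (Honeywell)
  w_4 = 0.437154·2.7433 + -0.043203·19.3828 = 0.3618  (Lockheed)
Σw_i=1.0000  μᵀw=0.1660
σ²=wᵀΣw=λ₁·μ_p+λ₂ = 0.437154·0.166 + -0.043203 = 0.029364 ≈ 0.0294


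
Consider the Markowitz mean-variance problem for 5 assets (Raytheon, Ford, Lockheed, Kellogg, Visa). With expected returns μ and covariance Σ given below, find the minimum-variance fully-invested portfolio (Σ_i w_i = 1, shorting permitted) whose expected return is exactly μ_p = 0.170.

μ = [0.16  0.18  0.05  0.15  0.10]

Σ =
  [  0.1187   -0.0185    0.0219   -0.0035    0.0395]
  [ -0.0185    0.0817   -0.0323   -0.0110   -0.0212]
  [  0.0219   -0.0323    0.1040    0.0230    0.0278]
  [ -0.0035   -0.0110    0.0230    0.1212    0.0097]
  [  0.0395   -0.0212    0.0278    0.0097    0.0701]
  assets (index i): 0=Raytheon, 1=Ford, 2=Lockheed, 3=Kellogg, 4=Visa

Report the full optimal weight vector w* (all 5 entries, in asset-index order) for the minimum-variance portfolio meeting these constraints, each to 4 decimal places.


x=Σ⁻¹μ = [1.3852  3.2402  0.5695  1.3667  1.2110]
y=Σ⁻¹𝟙 = [6.0508  21.8515  10.1570  7.4889  12.4000]
a=μᵀx=1.159451  b=𝟙ᵀx=7.772576  c=𝟙ᵀy=57.948151  D=ac−b²=6.775077
λ₁=(c·0.170−b)/D = (57.948151·0.170−7.772576)/6.775077 = 0.306802
λ₂=(a−b·0.170)/D = (1.159451−7.772576·0.170)/6.775077 = -0.023895
w* = 0.306802·x + -0.023895·y:
  w_0 = 0.306802·1.3852 + -0.023895·6.0508 = 0.2804  (Raytheon)
  w_1 = 0.306802·3.2402 + -0.023895·21.8515 = 0.4720  (Ford)
  w_2 = 0.306802·0.5695 + -0.023895·10.1570 = -0.0680  (Lockheed)
  w_3 = 0.306802·1.3667 + -0.023895·7.4889 = 0.2404  (Kellogg)
  w_4 = 0.306802·1.2110 + -0.023895·12.4000 = 0.0752  (Visa)
Σw_i=1.0000  μᵀw=0.1700
σ²=wᵀΣw=λ₁·μ_p+λ₂ = 0.306802·0.170 + -0.023895 = 0.028262 ≈ 0.0283

0.2804  0.4720  -0.0680  0.2404  0.0752
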